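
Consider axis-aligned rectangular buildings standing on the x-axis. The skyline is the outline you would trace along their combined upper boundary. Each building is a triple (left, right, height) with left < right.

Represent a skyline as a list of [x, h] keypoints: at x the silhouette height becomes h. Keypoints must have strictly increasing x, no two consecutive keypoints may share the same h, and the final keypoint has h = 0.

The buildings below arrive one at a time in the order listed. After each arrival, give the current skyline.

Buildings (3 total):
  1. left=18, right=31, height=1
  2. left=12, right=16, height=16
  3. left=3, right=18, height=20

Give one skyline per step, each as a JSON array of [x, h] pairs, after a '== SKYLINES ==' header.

== SKYLINES ==
[[18,1],[31,0]]
[[12,16],[16,0],[18,1],[31,0]]
[[3,20],[18,1],[31,0]]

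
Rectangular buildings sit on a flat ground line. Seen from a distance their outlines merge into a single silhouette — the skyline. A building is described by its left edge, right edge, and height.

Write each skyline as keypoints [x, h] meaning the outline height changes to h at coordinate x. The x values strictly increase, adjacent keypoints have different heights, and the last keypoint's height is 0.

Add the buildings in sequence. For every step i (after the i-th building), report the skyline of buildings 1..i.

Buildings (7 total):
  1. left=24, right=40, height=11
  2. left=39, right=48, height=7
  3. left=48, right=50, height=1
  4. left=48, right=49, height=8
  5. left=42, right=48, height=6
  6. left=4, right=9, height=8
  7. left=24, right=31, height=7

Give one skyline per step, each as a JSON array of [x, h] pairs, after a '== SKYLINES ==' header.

== SKYLINES ==
[[24,11],[40,0]]
[[24,11],[40,7],[48,0]]
[[24,11],[40,7],[48,1],[50,0]]
[[24,11],[40,7],[48,8],[49,1],[50,0]]
[[24,11],[40,7],[48,8],[49,1],[50,0]]
[[4,8],[9,0],[24,11],[40,7],[48,8],[49,1],[50,0]]
[[4,8],[9,0],[24,11],[40,7],[48,8],[49,1],[50,0]]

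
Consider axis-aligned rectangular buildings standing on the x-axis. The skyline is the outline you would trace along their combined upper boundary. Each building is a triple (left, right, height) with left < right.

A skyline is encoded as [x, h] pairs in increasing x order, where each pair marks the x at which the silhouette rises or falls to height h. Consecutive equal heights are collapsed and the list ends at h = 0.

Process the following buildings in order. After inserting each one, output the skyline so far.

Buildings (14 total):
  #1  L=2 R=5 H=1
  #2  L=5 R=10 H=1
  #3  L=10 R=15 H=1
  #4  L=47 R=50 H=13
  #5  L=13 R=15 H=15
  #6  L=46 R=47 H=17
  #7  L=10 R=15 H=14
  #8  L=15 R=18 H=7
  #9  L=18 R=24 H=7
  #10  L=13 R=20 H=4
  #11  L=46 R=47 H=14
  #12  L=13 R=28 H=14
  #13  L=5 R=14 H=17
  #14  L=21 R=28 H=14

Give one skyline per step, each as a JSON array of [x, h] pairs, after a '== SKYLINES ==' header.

== SKYLINES ==
[[2,1],[5,0]]
[[2,1],[10,0]]
[[2,1],[15,0]]
[[2,1],[15,0],[47,13],[50,0]]
[[2,1],[13,15],[15,0],[47,13],[50,0]]
[[2,1],[13,15],[15,0],[46,17],[47,13],[50,0]]
[[2,1],[10,14],[13,15],[15,0],[46,17],[47,13],[50,0]]
[[2,1],[10,14],[13,15],[15,7],[18,0],[46,17],[47,13],[50,0]]
[[2,1],[10,14],[13,15],[15,7],[24,0],[46,17],[47,13],[50,0]]
[[2,1],[10,14],[13,15],[15,7],[24,0],[46,17],[47,13],[50,0]]
[[2,1],[10,14],[13,15],[15,7],[24,0],[46,17],[47,13],[50,0]]
[[2,1],[10,14],[13,15],[15,14],[28,0],[46,17],[47,13],[50,0]]
[[2,1],[5,17],[14,15],[15,14],[28,0],[46,17],[47,13],[50,0]]
[[2,1],[5,17],[14,15],[15,14],[28,0],[46,17],[47,13],[50,0]]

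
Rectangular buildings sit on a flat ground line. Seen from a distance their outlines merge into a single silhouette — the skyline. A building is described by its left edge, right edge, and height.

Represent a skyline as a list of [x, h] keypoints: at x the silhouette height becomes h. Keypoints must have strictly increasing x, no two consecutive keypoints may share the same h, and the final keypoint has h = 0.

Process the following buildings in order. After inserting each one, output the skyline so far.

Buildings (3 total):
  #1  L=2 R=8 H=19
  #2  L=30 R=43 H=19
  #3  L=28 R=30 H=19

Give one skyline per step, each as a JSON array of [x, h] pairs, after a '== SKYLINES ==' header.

== SKYLINES ==
[[2,19],[8,0]]
[[2,19],[8,0],[30,19],[43,0]]
[[2,19],[8,0],[28,19],[43,0]]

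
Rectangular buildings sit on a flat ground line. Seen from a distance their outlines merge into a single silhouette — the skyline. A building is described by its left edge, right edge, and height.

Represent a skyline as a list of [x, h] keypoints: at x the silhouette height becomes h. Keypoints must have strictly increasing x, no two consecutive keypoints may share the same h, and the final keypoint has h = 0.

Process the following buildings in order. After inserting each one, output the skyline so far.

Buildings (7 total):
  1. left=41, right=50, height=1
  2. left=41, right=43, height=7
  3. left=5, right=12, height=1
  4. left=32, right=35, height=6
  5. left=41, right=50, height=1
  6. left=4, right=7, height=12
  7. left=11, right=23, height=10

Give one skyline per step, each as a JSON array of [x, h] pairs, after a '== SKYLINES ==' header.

== SKYLINES ==
[[41,1],[50,0]]
[[41,7],[43,1],[50,0]]
[[5,1],[12,0],[41,7],[43,1],[50,0]]
[[5,1],[12,0],[32,6],[35,0],[41,7],[43,1],[50,0]]
[[5,1],[12,0],[32,6],[35,0],[41,7],[43,1],[50,0]]
[[4,12],[7,1],[12,0],[32,6],[35,0],[41,7],[43,1],[50,0]]
[[4,12],[7,1],[11,10],[23,0],[32,6],[35,0],[41,7],[43,1],[50,0]]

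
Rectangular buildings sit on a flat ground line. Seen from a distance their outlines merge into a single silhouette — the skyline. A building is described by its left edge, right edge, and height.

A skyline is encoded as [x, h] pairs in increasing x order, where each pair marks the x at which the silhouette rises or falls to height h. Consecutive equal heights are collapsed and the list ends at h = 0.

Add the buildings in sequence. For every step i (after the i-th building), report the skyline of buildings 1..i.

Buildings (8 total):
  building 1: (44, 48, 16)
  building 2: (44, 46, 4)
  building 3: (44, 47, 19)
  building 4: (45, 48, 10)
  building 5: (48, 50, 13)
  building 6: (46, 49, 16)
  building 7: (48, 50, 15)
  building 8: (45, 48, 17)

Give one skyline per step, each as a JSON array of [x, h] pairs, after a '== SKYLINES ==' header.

== SKYLINES ==
[[44,16],[48,0]]
[[44,16],[48,0]]
[[44,19],[47,16],[48,0]]
[[44,19],[47,16],[48,0]]
[[44,19],[47,16],[48,13],[50,0]]
[[44,19],[47,16],[49,13],[50,0]]
[[44,19],[47,16],[49,15],[50,0]]
[[44,19],[47,17],[48,16],[49,15],[50,0]]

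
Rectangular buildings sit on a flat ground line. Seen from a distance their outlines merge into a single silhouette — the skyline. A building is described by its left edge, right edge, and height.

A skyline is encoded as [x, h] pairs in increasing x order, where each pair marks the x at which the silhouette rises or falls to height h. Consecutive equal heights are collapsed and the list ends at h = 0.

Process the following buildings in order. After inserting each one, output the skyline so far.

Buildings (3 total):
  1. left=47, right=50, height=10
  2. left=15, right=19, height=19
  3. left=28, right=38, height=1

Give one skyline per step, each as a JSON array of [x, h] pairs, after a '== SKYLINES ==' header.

== SKYLINES ==
[[47,10],[50,0]]
[[15,19],[19,0],[47,10],[50,0]]
[[15,19],[19,0],[28,1],[38,0],[47,10],[50,0]]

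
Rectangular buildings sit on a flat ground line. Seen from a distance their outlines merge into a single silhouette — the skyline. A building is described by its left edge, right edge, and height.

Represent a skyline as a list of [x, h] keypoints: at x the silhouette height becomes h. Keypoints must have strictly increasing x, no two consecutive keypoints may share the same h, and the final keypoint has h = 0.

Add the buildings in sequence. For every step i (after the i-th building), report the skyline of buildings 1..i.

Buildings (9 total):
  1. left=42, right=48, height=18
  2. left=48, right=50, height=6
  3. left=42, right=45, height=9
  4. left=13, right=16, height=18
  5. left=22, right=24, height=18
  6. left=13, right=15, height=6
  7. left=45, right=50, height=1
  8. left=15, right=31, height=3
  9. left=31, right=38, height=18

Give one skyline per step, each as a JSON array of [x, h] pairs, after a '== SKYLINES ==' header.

== SKYLINES ==
[[42,18],[48,0]]
[[42,18],[48,6],[50,0]]
[[42,18],[48,6],[50,0]]
[[13,18],[16,0],[42,18],[48,6],[50,0]]
[[13,18],[16,0],[22,18],[24,0],[42,18],[48,6],[50,0]]
[[13,18],[16,0],[22,18],[24,0],[42,18],[48,6],[50,0]]
[[13,18],[16,0],[22,18],[24,0],[42,18],[48,6],[50,0]]
[[13,18],[16,3],[22,18],[24,3],[31,0],[42,18],[48,6],[50,0]]
[[13,18],[16,3],[22,18],[24,3],[31,18],[38,0],[42,18],[48,6],[50,0]]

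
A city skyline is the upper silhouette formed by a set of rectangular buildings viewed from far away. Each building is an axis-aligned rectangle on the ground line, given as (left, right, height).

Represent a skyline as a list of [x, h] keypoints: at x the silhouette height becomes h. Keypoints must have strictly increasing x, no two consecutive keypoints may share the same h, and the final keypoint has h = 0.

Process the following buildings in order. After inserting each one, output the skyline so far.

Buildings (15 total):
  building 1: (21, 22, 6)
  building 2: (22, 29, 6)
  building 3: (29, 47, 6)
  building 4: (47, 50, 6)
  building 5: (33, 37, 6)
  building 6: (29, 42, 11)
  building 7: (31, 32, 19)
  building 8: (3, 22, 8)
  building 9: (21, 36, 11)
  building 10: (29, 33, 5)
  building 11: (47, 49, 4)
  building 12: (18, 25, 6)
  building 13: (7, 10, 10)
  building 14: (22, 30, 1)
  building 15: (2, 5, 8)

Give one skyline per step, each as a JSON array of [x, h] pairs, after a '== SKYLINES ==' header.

== SKYLINES ==
[[21,6],[22,0]]
[[21,6],[29,0]]
[[21,6],[47,0]]
[[21,6],[50,0]]
[[21,6],[50,0]]
[[21,6],[29,11],[42,6],[50,0]]
[[21,6],[29,11],[31,19],[32,11],[42,6],[50,0]]
[[3,8],[22,6],[29,11],[31,19],[32,11],[42,6],[50,0]]
[[3,8],[21,11],[31,19],[32,11],[42,6],[50,0]]
[[3,8],[21,11],[31,19],[32,11],[42,6],[50,0]]
[[3,8],[21,11],[31,19],[32,11],[42,6],[50,0]]
[[3,8],[21,11],[31,19],[32,11],[42,6],[50,0]]
[[3,8],[7,10],[10,8],[21,11],[31,19],[32,11],[42,6],[50,0]]
[[3,8],[7,10],[10,8],[21,11],[31,19],[32,11],[42,6],[50,0]]
[[2,8],[7,10],[10,8],[21,11],[31,19],[32,11],[42,6],[50,0]]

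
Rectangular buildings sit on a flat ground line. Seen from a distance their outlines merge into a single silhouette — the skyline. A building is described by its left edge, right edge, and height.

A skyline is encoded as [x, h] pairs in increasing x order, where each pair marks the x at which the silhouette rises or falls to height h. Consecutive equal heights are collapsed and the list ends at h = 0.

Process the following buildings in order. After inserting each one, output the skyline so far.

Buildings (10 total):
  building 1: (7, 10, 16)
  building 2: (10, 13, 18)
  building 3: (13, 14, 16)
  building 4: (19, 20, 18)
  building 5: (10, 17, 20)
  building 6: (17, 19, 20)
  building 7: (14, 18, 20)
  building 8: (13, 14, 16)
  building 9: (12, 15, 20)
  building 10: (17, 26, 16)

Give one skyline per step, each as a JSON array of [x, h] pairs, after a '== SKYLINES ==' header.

== SKYLINES ==
[[7,16],[10,0]]
[[7,16],[10,18],[13,0]]
[[7,16],[10,18],[13,16],[14,0]]
[[7,16],[10,18],[13,16],[14,0],[19,18],[20,0]]
[[7,16],[10,20],[17,0],[19,18],[20,0]]
[[7,16],[10,20],[19,18],[20,0]]
[[7,16],[10,20],[19,18],[20,0]]
[[7,16],[10,20],[19,18],[20,0]]
[[7,16],[10,20],[19,18],[20,0]]
[[7,16],[10,20],[19,18],[20,16],[26,0]]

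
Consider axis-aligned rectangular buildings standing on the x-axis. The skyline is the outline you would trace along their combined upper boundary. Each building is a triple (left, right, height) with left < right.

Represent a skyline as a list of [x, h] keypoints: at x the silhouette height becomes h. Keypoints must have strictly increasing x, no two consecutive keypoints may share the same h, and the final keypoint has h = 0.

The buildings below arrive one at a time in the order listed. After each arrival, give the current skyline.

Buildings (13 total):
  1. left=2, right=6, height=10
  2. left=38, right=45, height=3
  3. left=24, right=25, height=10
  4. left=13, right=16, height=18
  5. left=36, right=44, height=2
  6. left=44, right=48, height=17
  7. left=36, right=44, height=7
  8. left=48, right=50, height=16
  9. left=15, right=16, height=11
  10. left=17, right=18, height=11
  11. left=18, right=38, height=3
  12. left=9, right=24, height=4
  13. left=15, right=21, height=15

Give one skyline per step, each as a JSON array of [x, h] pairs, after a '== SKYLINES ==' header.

== SKYLINES ==
[[2,10],[6,0]]
[[2,10],[6,0],[38,3],[45,0]]
[[2,10],[6,0],[24,10],[25,0],[38,3],[45,0]]
[[2,10],[6,0],[13,18],[16,0],[24,10],[25,0],[38,3],[45,0]]
[[2,10],[6,0],[13,18],[16,0],[24,10],[25,0],[36,2],[38,3],[45,0]]
[[2,10],[6,0],[13,18],[16,0],[24,10],[25,0],[36,2],[38,3],[44,17],[48,0]]
[[2,10],[6,0],[13,18],[16,0],[24,10],[25,0],[36,7],[44,17],[48,0]]
[[2,10],[6,0],[13,18],[16,0],[24,10],[25,0],[36,7],[44,17],[48,16],[50,0]]
[[2,10],[6,0],[13,18],[16,0],[24,10],[25,0],[36,7],[44,17],[48,16],[50,0]]
[[2,10],[6,0],[13,18],[16,0],[17,11],[18,0],[24,10],[25,0],[36,7],[44,17],[48,16],[50,0]]
[[2,10],[6,0],[13,18],[16,0],[17,11],[18,3],[24,10],[25,3],[36,7],[44,17],[48,16],[50,0]]
[[2,10],[6,0],[9,4],[13,18],[16,4],[17,11],[18,4],[24,10],[25,3],[36,7],[44,17],[48,16],[50,0]]
[[2,10],[6,0],[9,4],[13,18],[16,15],[21,4],[24,10],[25,3],[36,7],[44,17],[48,16],[50,0]]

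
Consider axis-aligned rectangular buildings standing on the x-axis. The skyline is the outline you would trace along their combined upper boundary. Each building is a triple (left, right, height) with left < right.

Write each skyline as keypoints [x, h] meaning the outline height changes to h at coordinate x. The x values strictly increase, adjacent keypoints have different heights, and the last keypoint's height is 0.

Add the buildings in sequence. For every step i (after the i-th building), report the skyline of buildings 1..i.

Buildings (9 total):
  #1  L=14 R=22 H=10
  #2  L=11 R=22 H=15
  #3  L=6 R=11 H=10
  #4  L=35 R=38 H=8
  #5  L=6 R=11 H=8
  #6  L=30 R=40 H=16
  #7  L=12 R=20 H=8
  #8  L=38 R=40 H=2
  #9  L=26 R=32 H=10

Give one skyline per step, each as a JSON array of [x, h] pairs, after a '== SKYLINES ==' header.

== SKYLINES ==
[[14,10],[22,0]]
[[11,15],[22,0]]
[[6,10],[11,15],[22,0]]
[[6,10],[11,15],[22,0],[35,8],[38,0]]
[[6,10],[11,15],[22,0],[35,8],[38,0]]
[[6,10],[11,15],[22,0],[30,16],[40,0]]
[[6,10],[11,15],[22,0],[30,16],[40,0]]
[[6,10],[11,15],[22,0],[30,16],[40,0]]
[[6,10],[11,15],[22,0],[26,10],[30,16],[40,0]]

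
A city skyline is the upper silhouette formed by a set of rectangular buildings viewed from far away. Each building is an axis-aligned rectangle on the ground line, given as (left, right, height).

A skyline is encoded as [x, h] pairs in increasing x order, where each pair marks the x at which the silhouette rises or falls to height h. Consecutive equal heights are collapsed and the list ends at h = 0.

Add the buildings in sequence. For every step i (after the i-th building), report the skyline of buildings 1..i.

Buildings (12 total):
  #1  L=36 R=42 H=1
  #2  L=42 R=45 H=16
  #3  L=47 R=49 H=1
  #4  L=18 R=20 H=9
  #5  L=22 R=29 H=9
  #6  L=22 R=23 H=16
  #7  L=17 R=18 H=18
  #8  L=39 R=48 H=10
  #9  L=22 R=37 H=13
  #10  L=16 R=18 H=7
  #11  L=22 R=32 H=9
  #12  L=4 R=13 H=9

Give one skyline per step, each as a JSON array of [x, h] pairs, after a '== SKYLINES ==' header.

== SKYLINES ==
[[36,1],[42,0]]
[[36,1],[42,16],[45,0]]
[[36,1],[42,16],[45,0],[47,1],[49,0]]
[[18,9],[20,0],[36,1],[42,16],[45,0],[47,1],[49,0]]
[[18,9],[20,0],[22,9],[29,0],[36,1],[42,16],[45,0],[47,1],[49,0]]
[[18,9],[20,0],[22,16],[23,9],[29,0],[36,1],[42,16],[45,0],[47,1],[49,0]]
[[17,18],[18,9],[20,0],[22,16],[23,9],[29,0],[36,1],[42,16],[45,0],[47,1],[49,0]]
[[17,18],[18,9],[20,0],[22,16],[23,9],[29,0],[36,1],[39,10],[42,16],[45,10],[48,1],[49,0]]
[[17,18],[18,9],[20,0],[22,16],[23,13],[37,1],[39,10],[42,16],[45,10],[48,1],[49,0]]
[[16,7],[17,18],[18,9],[20,0],[22,16],[23,13],[37,1],[39,10],[42,16],[45,10],[48,1],[49,0]]
[[16,7],[17,18],[18,9],[20,0],[22,16],[23,13],[37,1],[39,10],[42,16],[45,10],[48,1],[49,0]]
[[4,9],[13,0],[16,7],[17,18],[18,9],[20,0],[22,16],[23,13],[37,1],[39,10],[42,16],[45,10],[48,1],[49,0]]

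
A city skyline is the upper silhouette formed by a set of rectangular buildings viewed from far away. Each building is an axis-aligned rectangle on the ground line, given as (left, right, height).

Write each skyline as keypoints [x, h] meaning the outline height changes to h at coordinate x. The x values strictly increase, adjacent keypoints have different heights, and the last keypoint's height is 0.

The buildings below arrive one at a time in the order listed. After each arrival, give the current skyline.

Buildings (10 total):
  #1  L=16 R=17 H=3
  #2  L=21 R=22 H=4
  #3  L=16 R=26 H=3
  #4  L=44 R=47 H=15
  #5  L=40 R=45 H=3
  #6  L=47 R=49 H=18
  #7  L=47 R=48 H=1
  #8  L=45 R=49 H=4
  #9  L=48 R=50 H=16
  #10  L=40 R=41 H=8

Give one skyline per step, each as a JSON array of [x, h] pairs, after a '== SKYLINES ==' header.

== SKYLINES ==
[[16,3],[17,0]]
[[16,3],[17,0],[21,4],[22,0]]
[[16,3],[21,4],[22,3],[26,0]]
[[16,3],[21,4],[22,3],[26,0],[44,15],[47,0]]
[[16,3],[21,4],[22,3],[26,0],[40,3],[44,15],[47,0]]
[[16,3],[21,4],[22,3],[26,0],[40,3],[44,15],[47,18],[49,0]]
[[16,3],[21,4],[22,3],[26,0],[40,3],[44,15],[47,18],[49,0]]
[[16,3],[21,4],[22,3],[26,0],[40,3],[44,15],[47,18],[49,0]]
[[16,3],[21,4],[22,3],[26,0],[40,3],[44,15],[47,18],[49,16],[50,0]]
[[16,3],[21,4],[22,3],[26,0],[40,8],[41,3],[44,15],[47,18],[49,16],[50,0]]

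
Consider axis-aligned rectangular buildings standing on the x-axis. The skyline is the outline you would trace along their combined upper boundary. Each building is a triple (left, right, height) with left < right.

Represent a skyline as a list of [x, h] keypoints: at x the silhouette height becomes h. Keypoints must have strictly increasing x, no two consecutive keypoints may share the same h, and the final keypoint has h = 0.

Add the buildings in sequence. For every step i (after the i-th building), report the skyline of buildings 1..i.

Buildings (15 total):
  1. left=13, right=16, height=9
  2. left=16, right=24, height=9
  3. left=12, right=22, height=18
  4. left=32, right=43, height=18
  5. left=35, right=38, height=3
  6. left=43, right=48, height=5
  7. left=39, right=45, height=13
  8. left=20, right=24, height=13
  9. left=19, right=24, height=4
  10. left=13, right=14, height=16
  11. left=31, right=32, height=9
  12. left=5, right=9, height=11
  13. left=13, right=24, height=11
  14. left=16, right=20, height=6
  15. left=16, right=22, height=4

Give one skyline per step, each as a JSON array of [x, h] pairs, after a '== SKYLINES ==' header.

== SKYLINES ==
[[13,9],[16,0]]
[[13,9],[24,0]]
[[12,18],[22,9],[24,0]]
[[12,18],[22,9],[24,0],[32,18],[43,0]]
[[12,18],[22,9],[24,0],[32,18],[43,0]]
[[12,18],[22,9],[24,0],[32,18],[43,5],[48,0]]
[[12,18],[22,9],[24,0],[32,18],[43,13],[45,5],[48,0]]
[[12,18],[22,13],[24,0],[32,18],[43,13],[45,5],[48,0]]
[[12,18],[22,13],[24,0],[32,18],[43,13],[45,5],[48,0]]
[[12,18],[22,13],[24,0],[32,18],[43,13],[45,5],[48,0]]
[[12,18],[22,13],[24,0],[31,9],[32,18],[43,13],[45,5],[48,0]]
[[5,11],[9,0],[12,18],[22,13],[24,0],[31,9],[32,18],[43,13],[45,5],[48,0]]
[[5,11],[9,0],[12,18],[22,13],[24,0],[31,9],[32,18],[43,13],[45,5],[48,0]]
[[5,11],[9,0],[12,18],[22,13],[24,0],[31,9],[32,18],[43,13],[45,5],[48,0]]
[[5,11],[9,0],[12,18],[22,13],[24,0],[31,9],[32,18],[43,13],[45,5],[48,0]]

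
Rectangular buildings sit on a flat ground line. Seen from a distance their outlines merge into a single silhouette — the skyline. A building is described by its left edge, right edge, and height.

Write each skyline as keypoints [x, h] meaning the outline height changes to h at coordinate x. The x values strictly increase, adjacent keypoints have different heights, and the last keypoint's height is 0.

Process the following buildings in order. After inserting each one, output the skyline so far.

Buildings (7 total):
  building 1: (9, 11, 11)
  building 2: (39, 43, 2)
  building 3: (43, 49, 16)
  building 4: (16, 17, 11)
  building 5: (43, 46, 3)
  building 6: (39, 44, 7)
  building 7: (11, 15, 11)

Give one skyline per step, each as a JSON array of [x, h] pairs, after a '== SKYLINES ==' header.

== SKYLINES ==
[[9,11],[11,0]]
[[9,11],[11,0],[39,2],[43,0]]
[[9,11],[11,0],[39,2],[43,16],[49,0]]
[[9,11],[11,0],[16,11],[17,0],[39,2],[43,16],[49,0]]
[[9,11],[11,0],[16,11],[17,0],[39,2],[43,16],[49,0]]
[[9,11],[11,0],[16,11],[17,0],[39,7],[43,16],[49,0]]
[[9,11],[15,0],[16,11],[17,0],[39,7],[43,16],[49,0]]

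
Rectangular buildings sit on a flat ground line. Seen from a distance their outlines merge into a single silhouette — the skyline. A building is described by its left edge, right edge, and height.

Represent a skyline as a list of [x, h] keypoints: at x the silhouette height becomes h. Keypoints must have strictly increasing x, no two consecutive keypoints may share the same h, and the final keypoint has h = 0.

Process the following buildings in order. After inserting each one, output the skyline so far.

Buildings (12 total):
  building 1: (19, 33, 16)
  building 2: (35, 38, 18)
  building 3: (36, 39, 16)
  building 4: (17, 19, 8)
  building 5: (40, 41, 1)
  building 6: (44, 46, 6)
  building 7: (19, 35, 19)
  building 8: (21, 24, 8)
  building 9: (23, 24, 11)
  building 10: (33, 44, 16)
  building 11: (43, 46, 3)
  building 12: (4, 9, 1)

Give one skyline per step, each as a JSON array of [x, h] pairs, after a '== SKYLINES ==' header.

== SKYLINES ==
[[19,16],[33,0]]
[[19,16],[33,0],[35,18],[38,0]]
[[19,16],[33,0],[35,18],[38,16],[39,0]]
[[17,8],[19,16],[33,0],[35,18],[38,16],[39,0]]
[[17,8],[19,16],[33,0],[35,18],[38,16],[39,0],[40,1],[41,0]]
[[17,8],[19,16],[33,0],[35,18],[38,16],[39,0],[40,1],[41,0],[44,6],[46,0]]
[[17,8],[19,19],[35,18],[38,16],[39,0],[40,1],[41,0],[44,6],[46,0]]
[[17,8],[19,19],[35,18],[38,16],[39,0],[40,1],[41,0],[44,6],[46,0]]
[[17,8],[19,19],[35,18],[38,16],[39,0],[40,1],[41,0],[44,6],[46,0]]
[[17,8],[19,19],[35,18],[38,16],[44,6],[46,0]]
[[17,8],[19,19],[35,18],[38,16],[44,6],[46,0]]
[[4,1],[9,0],[17,8],[19,19],[35,18],[38,16],[44,6],[46,0]]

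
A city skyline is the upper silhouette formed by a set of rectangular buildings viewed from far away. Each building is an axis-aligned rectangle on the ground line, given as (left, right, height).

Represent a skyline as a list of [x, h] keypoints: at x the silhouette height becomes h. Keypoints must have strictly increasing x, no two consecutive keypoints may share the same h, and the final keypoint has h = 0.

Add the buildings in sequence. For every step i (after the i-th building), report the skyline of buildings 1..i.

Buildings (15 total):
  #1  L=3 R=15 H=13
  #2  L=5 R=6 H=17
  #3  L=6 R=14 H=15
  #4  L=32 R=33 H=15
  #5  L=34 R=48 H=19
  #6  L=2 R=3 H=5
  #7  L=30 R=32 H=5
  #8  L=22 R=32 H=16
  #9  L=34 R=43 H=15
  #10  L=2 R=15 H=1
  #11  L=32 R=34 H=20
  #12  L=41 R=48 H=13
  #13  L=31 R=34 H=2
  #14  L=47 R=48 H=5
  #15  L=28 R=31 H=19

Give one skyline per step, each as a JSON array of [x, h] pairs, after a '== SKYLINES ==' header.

== SKYLINES ==
[[3,13],[15,0]]
[[3,13],[5,17],[6,13],[15,0]]
[[3,13],[5,17],[6,15],[14,13],[15,0]]
[[3,13],[5,17],[6,15],[14,13],[15,0],[32,15],[33,0]]
[[3,13],[5,17],[6,15],[14,13],[15,0],[32,15],[33,0],[34,19],[48,0]]
[[2,5],[3,13],[5,17],[6,15],[14,13],[15,0],[32,15],[33,0],[34,19],[48,0]]
[[2,5],[3,13],[5,17],[6,15],[14,13],[15,0],[30,5],[32,15],[33,0],[34,19],[48,0]]
[[2,5],[3,13],[5,17],[6,15],[14,13],[15,0],[22,16],[32,15],[33,0],[34,19],[48,0]]
[[2,5],[3,13],[5,17],[6,15],[14,13],[15,0],[22,16],[32,15],[33,0],[34,19],[48,0]]
[[2,5],[3,13],[5,17],[6,15],[14,13],[15,0],[22,16],[32,15],[33,0],[34,19],[48,0]]
[[2,5],[3,13],[5,17],[6,15],[14,13],[15,0],[22,16],[32,20],[34,19],[48,0]]
[[2,5],[3,13],[5,17],[6,15],[14,13],[15,0],[22,16],[32,20],[34,19],[48,0]]
[[2,5],[3,13],[5,17],[6,15],[14,13],[15,0],[22,16],[32,20],[34,19],[48,0]]
[[2,5],[3,13],[5,17],[6,15],[14,13],[15,0],[22,16],[32,20],[34,19],[48,0]]
[[2,5],[3,13],[5,17],[6,15],[14,13],[15,0],[22,16],[28,19],[31,16],[32,20],[34,19],[48,0]]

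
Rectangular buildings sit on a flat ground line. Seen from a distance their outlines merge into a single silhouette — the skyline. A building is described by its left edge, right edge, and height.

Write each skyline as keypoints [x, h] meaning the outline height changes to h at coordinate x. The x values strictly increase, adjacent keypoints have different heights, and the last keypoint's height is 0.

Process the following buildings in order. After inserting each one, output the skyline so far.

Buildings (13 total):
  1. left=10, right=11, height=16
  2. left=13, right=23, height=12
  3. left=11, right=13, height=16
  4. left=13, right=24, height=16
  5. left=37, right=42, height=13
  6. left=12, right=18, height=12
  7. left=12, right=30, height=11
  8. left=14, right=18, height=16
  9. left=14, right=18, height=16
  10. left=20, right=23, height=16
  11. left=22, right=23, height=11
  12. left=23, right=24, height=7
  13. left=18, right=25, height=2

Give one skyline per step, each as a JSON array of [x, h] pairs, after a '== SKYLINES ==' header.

== SKYLINES ==
[[10,16],[11,0]]
[[10,16],[11,0],[13,12],[23,0]]
[[10,16],[13,12],[23,0]]
[[10,16],[24,0]]
[[10,16],[24,0],[37,13],[42,0]]
[[10,16],[24,0],[37,13],[42,0]]
[[10,16],[24,11],[30,0],[37,13],[42,0]]
[[10,16],[24,11],[30,0],[37,13],[42,0]]
[[10,16],[24,11],[30,0],[37,13],[42,0]]
[[10,16],[24,11],[30,0],[37,13],[42,0]]
[[10,16],[24,11],[30,0],[37,13],[42,0]]
[[10,16],[24,11],[30,0],[37,13],[42,0]]
[[10,16],[24,11],[30,0],[37,13],[42,0]]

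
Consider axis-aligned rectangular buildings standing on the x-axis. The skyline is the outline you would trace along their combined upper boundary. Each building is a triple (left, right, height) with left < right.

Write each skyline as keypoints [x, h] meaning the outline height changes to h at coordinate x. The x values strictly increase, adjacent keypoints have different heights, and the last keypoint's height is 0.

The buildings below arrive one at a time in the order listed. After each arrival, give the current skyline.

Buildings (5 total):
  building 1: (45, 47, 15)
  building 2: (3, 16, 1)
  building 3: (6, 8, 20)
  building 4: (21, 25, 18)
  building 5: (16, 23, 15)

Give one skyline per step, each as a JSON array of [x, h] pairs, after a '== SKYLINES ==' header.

== SKYLINES ==
[[45,15],[47,0]]
[[3,1],[16,0],[45,15],[47,0]]
[[3,1],[6,20],[8,1],[16,0],[45,15],[47,0]]
[[3,1],[6,20],[8,1],[16,0],[21,18],[25,0],[45,15],[47,0]]
[[3,1],[6,20],[8,1],[16,15],[21,18],[25,0],[45,15],[47,0]]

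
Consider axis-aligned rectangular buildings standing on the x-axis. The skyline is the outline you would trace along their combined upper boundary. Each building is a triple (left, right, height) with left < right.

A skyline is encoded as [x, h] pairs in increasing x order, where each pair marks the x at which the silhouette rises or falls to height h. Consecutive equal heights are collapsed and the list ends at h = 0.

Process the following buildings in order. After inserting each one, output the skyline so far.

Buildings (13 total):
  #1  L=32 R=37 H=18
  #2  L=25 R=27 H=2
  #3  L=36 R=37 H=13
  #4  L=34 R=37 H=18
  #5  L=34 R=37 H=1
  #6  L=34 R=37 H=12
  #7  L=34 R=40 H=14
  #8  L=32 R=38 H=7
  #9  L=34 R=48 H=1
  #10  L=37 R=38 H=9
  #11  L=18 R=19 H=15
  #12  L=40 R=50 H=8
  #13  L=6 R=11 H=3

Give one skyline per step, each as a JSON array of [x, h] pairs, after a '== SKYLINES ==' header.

== SKYLINES ==
[[32,18],[37,0]]
[[25,2],[27,0],[32,18],[37,0]]
[[25,2],[27,0],[32,18],[37,0]]
[[25,2],[27,0],[32,18],[37,0]]
[[25,2],[27,0],[32,18],[37,0]]
[[25,2],[27,0],[32,18],[37,0]]
[[25,2],[27,0],[32,18],[37,14],[40,0]]
[[25,2],[27,0],[32,18],[37,14],[40,0]]
[[25,2],[27,0],[32,18],[37,14],[40,1],[48,0]]
[[25,2],[27,0],[32,18],[37,14],[40,1],[48,0]]
[[18,15],[19,0],[25,2],[27,0],[32,18],[37,14],[40,1],[48,0]]
[[18,15],[19,0],[25,2],[27,0],[32,18],[37,14],[40,8],[50,0]]
[[6,3],[11,0],[18,15],[19,0],[25,2],[27,0],[32,18],[37,14],[40,8],[50,0]]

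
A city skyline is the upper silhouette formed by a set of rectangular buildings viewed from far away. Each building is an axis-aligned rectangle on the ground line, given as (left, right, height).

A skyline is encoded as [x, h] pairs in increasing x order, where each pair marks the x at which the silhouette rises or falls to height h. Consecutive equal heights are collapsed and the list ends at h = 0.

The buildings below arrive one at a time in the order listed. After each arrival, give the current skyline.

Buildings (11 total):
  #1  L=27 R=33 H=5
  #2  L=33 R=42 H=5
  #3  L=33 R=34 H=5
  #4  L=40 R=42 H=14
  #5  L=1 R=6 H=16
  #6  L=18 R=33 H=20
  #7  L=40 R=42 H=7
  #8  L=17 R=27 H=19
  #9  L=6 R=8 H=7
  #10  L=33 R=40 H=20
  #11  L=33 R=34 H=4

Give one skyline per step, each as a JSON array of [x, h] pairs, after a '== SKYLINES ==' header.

== SKYLINES ==
[[27,5],[33,0]]
[[27,5],[42,0]]
[[27,5],[42,0]]
[[27,5],[40,14],[42,0]]
[[1,16],[6,0],[27,5],[40,14],[42,0]]
[[1,16],[6,0],[18,20],[33,5],[40,14],[42,0]]
[[1,16],[6,0],[18,20],[33,5],[40,14],[42,0]]
[[1,16],[6,0],[17,19],[18,20],[33,5],[40,14],[42,0]]
[[1,16],[6,7],[8,0],[17,19],[18,20],[33,5],[40,14],[42,0]]
[[1,16],[6,7],[8,0],[17,19],[18,20],[40,14],[42,0]]
[[1,16],[6,7],[8,0],[17,19],[18,20],[40,14],[42,0]]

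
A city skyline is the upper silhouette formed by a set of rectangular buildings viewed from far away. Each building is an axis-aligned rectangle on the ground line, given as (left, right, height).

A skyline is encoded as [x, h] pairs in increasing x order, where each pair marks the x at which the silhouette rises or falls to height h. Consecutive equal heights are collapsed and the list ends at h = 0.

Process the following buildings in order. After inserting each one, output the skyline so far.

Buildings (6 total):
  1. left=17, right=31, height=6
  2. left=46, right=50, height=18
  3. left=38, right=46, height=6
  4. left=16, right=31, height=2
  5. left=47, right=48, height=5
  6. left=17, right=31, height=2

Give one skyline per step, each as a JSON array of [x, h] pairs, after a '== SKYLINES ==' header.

== SKYLINES ==
[[17,6],[31,0]]
[[17,6],[31,0],[46,18],[50,0]]
[[17,6],[31,0],[38,6],[46,18],[50,0]]
[[16,2],[17,6],[31,0],[38,6],[46,18],[50,0]]
[[16,2],[17,6],[31,0],[38,6],[46,18],[50,0]]
[[16,2],[17,6],[31,0],[38,6],[46,18],[50,0]]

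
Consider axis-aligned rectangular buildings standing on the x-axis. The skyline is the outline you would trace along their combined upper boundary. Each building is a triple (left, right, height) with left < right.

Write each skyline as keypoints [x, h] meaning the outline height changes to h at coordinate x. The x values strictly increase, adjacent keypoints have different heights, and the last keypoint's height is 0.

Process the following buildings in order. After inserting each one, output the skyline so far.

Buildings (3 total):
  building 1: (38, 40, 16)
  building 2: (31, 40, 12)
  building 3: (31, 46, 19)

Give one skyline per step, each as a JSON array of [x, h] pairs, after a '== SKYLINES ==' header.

== SKYLINES ==
[[38,16],[40,0]]
[[31,12],[38,16],[40,0]]
[[31,19],[46,0]]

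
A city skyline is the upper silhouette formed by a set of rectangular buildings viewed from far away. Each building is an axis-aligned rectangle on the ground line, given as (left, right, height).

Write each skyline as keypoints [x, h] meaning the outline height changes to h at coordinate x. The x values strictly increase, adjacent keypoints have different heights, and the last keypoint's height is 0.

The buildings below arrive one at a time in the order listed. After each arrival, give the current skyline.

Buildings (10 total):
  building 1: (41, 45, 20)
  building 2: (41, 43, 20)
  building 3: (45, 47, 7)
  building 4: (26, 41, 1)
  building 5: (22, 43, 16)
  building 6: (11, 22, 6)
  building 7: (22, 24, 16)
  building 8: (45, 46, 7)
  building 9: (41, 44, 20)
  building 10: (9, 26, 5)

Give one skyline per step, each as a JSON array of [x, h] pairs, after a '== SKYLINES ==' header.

== SKYLINES ==
[[41,20],[45,0]]
[[41,20],[45,0]]
[[41,20],[45,7],[47,0]]
[[26,1],[41,20],[45,7],[47,0]]
[[22,16],[41,20],[45,7],[47,0]]
[[11,6],[22,16],[41,20],[45,7],[47,0]]
[[11,6],[22,16],[41,20],[45,7],[47,0]]
[[11,6],[22,16],[41,20],[45,7],[47,0]]
[[11,6],[22,16],[41,20],[45,7],[47,0]]
[[9,5],[11,6],[22,16],[41,20],[45,7],[47,0]]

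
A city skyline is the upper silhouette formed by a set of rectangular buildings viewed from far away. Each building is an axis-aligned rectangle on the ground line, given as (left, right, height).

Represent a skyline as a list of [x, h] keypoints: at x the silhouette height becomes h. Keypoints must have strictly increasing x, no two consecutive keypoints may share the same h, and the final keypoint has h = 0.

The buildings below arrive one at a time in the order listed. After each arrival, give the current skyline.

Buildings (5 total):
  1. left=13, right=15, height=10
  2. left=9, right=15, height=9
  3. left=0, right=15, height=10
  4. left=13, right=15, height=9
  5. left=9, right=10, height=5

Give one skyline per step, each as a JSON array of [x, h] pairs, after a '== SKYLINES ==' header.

== SKYLINES ==
[[13,10],[15,0]]
[[9,9],[13,10],[15,0]]
[[0,10],[15,0]]
[[0,10],[15,0]]
[[0,10],[15,0]]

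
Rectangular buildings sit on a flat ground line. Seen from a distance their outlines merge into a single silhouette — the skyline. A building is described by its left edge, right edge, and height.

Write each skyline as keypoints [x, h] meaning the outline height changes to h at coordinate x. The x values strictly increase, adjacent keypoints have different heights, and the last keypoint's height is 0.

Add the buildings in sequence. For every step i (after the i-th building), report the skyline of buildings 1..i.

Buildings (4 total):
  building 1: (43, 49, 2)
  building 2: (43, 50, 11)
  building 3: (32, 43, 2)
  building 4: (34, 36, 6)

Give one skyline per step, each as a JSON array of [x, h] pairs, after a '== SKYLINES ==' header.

== SKYLINES ==
[[43,2],[49,0]]
[[43,11],[50,0]]
[[32,2],[43,11],[50,0]]
[[32,2],[34,6],[36,2],[43,11],[50,0]]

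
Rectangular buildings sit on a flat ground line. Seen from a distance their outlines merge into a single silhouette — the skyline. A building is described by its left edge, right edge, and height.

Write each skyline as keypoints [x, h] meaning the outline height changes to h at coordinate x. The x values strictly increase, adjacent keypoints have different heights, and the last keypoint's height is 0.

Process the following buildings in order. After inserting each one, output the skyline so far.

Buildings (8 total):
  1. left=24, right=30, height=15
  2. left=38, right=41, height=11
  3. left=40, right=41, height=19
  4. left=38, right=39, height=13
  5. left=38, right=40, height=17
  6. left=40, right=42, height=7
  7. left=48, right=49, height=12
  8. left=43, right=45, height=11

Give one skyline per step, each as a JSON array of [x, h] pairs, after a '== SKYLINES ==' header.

== SKYLINES ==
[[24,15],[30,0]]
[[24,15],[30,0],[38,11],[41,0]]
[[24,15],[30,0],[38,11],[40,19],[41,0]]
[[24,15],[30,0],[38,13],[39,11],[40,19],[41,0]]
[[24,15],[30,0],[38,17],[40,19],[41,0]]
[[24,15],[30,0],[38,17],[40,19],[41,7],[42,0]]
[[24,15],[30,0],[38,17],[40,19],[41,7],[42,0],[48,12],[49,0]]
[[24,15],[30,0],[38,17],[40,19],[41,7],[42,0],[43,11],[45,0],[48,12],[49,0]]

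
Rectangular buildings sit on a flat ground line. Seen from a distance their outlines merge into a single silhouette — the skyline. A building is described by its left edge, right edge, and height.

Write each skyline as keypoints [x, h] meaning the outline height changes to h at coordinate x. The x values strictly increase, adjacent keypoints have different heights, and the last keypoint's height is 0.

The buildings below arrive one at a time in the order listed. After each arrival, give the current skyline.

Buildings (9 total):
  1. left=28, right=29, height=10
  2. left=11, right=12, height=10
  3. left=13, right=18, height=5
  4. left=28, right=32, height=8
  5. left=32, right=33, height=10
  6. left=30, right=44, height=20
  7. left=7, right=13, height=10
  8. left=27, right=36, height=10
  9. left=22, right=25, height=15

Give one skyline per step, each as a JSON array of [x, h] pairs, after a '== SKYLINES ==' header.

== SKYLINES ==
[[28,10],[29,0]]
[[11,10],[12,0],[28,10],[29,0]]
[[11,10],[12,0],[13,5],[18,0],[28,10],[29,0]]
[[11,10],[12,0],[13,5],[18,0],[28,10],[29,8],[32,0]]
[[11,10],[12,0],[13,5],[18,0],[28,10],[29,8],[32,10],[33,0]]
[[11,10],[12,0],[13,5],[18,0],[28,10],[29,8],[30,20],[44,0]]
[[7,10],[13,5],[18,0],[28,10],[29,8],[30,20],[44,0]]
[[7,10],[13,5],[18,0],[27,10],[30,20],[44,0]]
[[7,10],[13,5],[18,0],[22,15],[25,0],[27,10],[30,20],[44,0]]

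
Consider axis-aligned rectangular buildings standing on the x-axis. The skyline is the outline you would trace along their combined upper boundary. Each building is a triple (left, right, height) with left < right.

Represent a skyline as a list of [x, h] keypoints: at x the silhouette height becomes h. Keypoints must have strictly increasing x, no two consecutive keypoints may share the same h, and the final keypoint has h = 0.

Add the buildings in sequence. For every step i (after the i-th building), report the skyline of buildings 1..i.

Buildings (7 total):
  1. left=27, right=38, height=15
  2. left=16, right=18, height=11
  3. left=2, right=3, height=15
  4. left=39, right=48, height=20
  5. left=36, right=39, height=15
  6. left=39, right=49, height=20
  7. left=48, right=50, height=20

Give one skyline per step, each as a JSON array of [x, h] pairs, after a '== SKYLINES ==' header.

== SKYLINES ==
[[27,15],[38,0]]
[[16,11],[18,0],[27,15],[38,0]]
[[2,15],[3,0],[16,11],[18,0],[27,15],[38,0]]
[[2,15],[3,0],[16,11],[18,0],[27,15],[38,0],[39,20],[48,0]]
[[2,15],[3,0],[16,11],[18,0],[27,15],[39,20],[48,0]]
[[2,15],[3,0],[16,11],[18,0],[27,15],[39,20],[49,0]]
[[2,15],[3,0],[16,11],[18,0],[27,15],[39,20],[50,0]]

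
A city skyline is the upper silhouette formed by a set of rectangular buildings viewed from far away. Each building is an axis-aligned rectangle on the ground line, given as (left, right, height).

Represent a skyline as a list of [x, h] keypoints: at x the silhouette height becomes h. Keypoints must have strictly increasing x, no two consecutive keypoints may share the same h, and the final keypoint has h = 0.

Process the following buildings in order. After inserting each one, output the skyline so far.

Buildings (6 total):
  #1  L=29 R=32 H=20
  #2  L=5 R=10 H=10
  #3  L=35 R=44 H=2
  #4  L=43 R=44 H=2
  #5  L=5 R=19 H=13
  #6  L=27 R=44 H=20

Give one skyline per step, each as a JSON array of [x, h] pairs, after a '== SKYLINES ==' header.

== SKYLINES ==
[[29,20],[32,0]]
[[5,10],[10,0],[29,20],[32,0]]
[[5,10],[10,0],[29,20],[32,0],[35,2],[44,0]]
[[5,10],[10,0],[29,20],[32,0],[35,2],[44,0]]
[[5,13],[19,0],[29,20],[32,0],[35,2],[44,0]]
[[5,13],[19,0],[27,20],[44,0]]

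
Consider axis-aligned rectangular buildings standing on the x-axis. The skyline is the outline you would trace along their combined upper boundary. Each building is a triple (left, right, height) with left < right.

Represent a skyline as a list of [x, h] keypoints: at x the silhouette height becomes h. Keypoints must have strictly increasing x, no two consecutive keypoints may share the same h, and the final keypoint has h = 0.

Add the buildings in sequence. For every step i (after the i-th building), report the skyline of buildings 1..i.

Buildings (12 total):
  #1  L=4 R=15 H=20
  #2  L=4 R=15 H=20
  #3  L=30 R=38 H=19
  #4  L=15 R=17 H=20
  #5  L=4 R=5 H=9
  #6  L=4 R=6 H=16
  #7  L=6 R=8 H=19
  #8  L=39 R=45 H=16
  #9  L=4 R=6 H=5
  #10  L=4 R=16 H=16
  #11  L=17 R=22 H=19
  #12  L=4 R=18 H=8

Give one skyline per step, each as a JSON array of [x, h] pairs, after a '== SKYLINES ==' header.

== SKYLINES ==
[[4,20],[15,0]]
[[4,20],[15,0]]
[[4,20],[15,0],[30,19],[38,0]]
[[4,20],[17,0],[30,19],[38,0]]
[[4,20],[17,0],[30,19],[38,0]]
[[4,20],[17,0],[30,19],[38,0]]
[[4,20],[17,0],[30,19],[38,0]]
[[4,20],[17,0],[30,19],[38,0],[39,16],[45,0]]
[[4,20],[17,0],[30,19],[38,0],[39,16],[45,0]]
[[4,20],[17,0],[30,19],[38,0],[39,16],[45,0]]
[[4,20],[17,19],[22,0],[30,19],[38,0],[39,16],[45,0]]
[[4,20],[17,19],[22,0],[30,19],[38,0],[39,16],[45,0]]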